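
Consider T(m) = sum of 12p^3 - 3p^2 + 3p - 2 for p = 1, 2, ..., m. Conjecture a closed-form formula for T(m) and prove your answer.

T(m) = m(3m^3 + 5m^2 + 3m - 1)

We claim T(m) = m(3m^3 + 5m^2 + 3m - 1) for all m ≥ 1.
Base step (m = 1): T(1) = 10, and the closed form gives 10. They agree.
Inductive step: suppose the statement holds for some p ≥ 1, so T(p) = p(3p^3 + 5p^2 + 3p - 1).
Then T(p+1) = T(p) + (12p^3 + 33p^2 + 33p + 10) = (p(3p^3 + 5p^2 + 3p - 1)) + (12p^3 + 33p^2 + 33p + 10).
Simplifying, T(p+1) = (p + 1)(3p^3 + 14p^2 + 22p + 10) = (p+1)(3(p+1)^3 + 5(p+1)^2 + 3(p+1) - 1),
which is the closed form with m = p+1.
This completes the induction.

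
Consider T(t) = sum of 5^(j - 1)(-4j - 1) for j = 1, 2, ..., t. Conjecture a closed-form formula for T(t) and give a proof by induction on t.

We claim T(t) = -5^t·t for all t ≥ 1.
Base case (t = 1): T(1) = -5, and the closed form gives -5. They agree.
Inductive step: assume the claim holds for t = j, so T(j) = -5^j·j.
Then T(j+1) = T(j) + (5^j(-4j - 5)) = (-5^j·j) + (5^j(-4j - 5)).
Simplifying, T(j+1) = 5^(j + 1)(-j - 1) = -5^(j+1)·(j+1),
which is the closed form with t = j+1.
Hence, by induction on t, the claim holds for every t ≥ 1.

T(t) = -5^t·t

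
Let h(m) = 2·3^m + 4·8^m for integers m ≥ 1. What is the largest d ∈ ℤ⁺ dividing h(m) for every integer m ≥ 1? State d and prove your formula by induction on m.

d = 2

Computing the first values: h(1) = 38 and h(2) = 274; gcd(38, 274) = 2, so d ≤ 2.
We prove 2 | 2·3^m + 4·8^m for all m ≥ 1 by induction on m.
For the base case m = 1: h(1) = 38 = 2·(19), so 2 | h(1).
Suppose the result is true for m = k, i.e. 2 | h(k). Then
h(k+1) − 8·h(k) = (2·3^(k+1) + 4·8^(k+1)) − 8·(2·3^k + 4·8^k) = (2)·3^k·(3 − 8) = (-10)·3^k. Since 2 | h(k) by the inductive hypothesis, 2 | 8·h(k); and 2 | -10 since -10 = 2·-5. Therefore 2 | h(k+1).
By the principle of mathematical induction, the result holds for all m ≥ 1.
Therefore the largest such d is 2.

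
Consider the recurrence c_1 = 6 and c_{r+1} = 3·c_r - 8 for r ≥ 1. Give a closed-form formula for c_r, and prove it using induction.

c_r = 2·3^(r - 1) + 4

Computing the first terms: c_1 = 6, c_2 = 10, c_3 = 22. This suggests c_r = 2·3^(r - 1) + 4.
When r = 1: the formula gives 6 = 6 = c_1.
Inductive step: assume the claim holds for r = i, so c_i = 2·3^(i - 1) + 4.
Then c_{i+1} = 3·c_i - 8 = 3·(2·3^(i - 1) + 4) - 8 = 2·3^i + 4 = 2·3^((i+1) - 1) + 4,
which is the claimed formula at r = i+1.
By induction, the statement is established for all r ≥ 1.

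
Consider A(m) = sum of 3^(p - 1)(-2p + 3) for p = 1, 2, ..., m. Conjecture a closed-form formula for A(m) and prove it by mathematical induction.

We claim A(m) = 3^m(-m + 2) - 2 for all m ≥ 1.
Base step (m = 1): A(1) = 1, and the closed form gives 1. They agree.
Inductive step: assume the claim holds for m = p, so A(p) = 3^p(-p + 2) - 2.
Then A(p+1) = A(p) + (3^p(-2p + 1)) = (3^p(-p + 2) - 2) + (3^p(-2p + 1)).
Simplifying, A(p+1) = -3^(p + 1)p + 3^(p + 1) - 2 = 3^(p+1)(-(p+1) + 2) - 2,
which is the closed form with m = p+1.
This completes the induction.

A(m) = 3^m(-m + 2) - 2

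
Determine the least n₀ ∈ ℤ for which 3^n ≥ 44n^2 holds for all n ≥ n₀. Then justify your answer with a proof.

At n = 6: 729 < 1584, so the inequality fails and n₀ ≥ 7. We prove 3^n ≥ 44n^2 for all n ≥ 7.
Base step (n = 7): 3^n = 2187 and 44n^2 = 2156, so 2187 ≥ 2156.
For the inductive step, assume it holds for an arbitrary j ≥ 7, so 3^j ≥ 44j^2.
Then 3^(j + 1) = 3·(3^j) ≥ 3·(44j^2).
Also, for j ≥ 7 we have 3·(44j^2) ≥ 44(j+1)^2, since 3 ≥ (1 + 1/j)^2 for all j ≥ 7.
Combining, 3^(j + 1) ≥ 44(j+1)^2.
By induction, the statement is established for all n ≥ 7.
Hence the smallest such n₀ is 7.

n₀ = 7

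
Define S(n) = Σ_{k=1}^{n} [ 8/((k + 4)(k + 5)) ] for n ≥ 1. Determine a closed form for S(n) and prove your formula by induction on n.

S(n) = 8n/(5(n + 5))

We claim S(n) = 8n/(5(n + 5)) for all n ≥ 1.
For the base case n = 1: S(1) = 4/15, and the closed form gives 4/15. They agree.
For the inductive step, assume it holds for an arbitrary k ≥ 1, so S(k) = 8k/(5(k + 5)).
Then S(k+1) = S(k) + (8/((k + 5)(k + 6))) = (8k/(5(k + 5))) + (8/((k + 5)(k + 6))).
Simplifying, S(k+1) = 8(k + 1)/(5(k + 6)) = 8(k+1)/(5((k+1) + 5)),
which is the closed form with n = k+1.
Hence, by induction on n, the claim holds for every n ≥ 1.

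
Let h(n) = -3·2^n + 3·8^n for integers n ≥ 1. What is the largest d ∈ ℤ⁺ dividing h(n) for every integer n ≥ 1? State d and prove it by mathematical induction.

Computing the first values: h(1) = 18 and h(2) = 180; gcd(18, 180) = 18, so d ≤ 18.
We prove 18 | -3·2^n + 3·8^n for all n ≥ 1 by induction on n.
Base case (n = 1): h(1) = 18 = 18·(1), so 18 | h(1).
Inductive step: suppose the statement holds for some k ≥ 1, i.e. 18 | h(k). Then
h(k+1) − 8·h(k) = (-3·2^(k+1) + 3·8^(k+1)) − 8·(-3·2^k + 3·8^k) = (-3)·2^k·(2 − 8) = (18)·2^k. Since 18 | h(k) by the inductive hypothesis, 18 | 8·h(k); and 18 | 18 since 18 = 18·1. Therefore 18 | h(k+1).
By induction, the statement is established for all n ≥ 1.
Therefore the largest such d is 18.

d = 18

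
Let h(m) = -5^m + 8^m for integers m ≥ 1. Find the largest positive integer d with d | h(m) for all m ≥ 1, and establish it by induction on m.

Computing the first values: h(1) = 3 and h(2) = 39; gcd(3, 39) = 3, so d ≤ 3.
We prove 3 | -5^m + 8^m for all m ≥ 1 by induction on m.
Base case (m = 1): h(1) = 3 = 3·(1), so 3 | h(1).
Inductive step: suppose the statement holds for some r ≥ 1, i.e. 3 | h(r). Then
8^{r+1} − 5^{r+1} = 8·8^r − 5·5^r = 8·(8^r − 5^r) + (3)·5^r. The first term is divisible by 3 by the inductive hypothesis, and the second term (3)·5^r is divisible by 3 since 3 | 3. Hence 3 | h(r+1).
This completes the induction.
Therefore the largest such d is 3.

d = 3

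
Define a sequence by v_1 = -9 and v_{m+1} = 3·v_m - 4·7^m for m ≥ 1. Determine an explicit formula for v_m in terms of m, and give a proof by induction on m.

Computing the first terms: v_1 = -9, v_2 = -55, v_3 = -361. This suggests v_m = -2·3^(m - 1) - 7^m.
When m = 1: the formula gives -9 = -9 = v_1.
For the inductive step, assume it holds for an arbitrary k ≥ 1, so v_k = -2·3^(k - 1) - 7^k.
Then v_{k+1} = 3·v_k - 4·7^k = 3·(-2·3^(k - 1) - 7^k) - 4·7^k = -2·3^k - 7^(k + 1) = -2·3^((k+1) - 1) - 7^(k+1),
which is the claimed formula at m = k+1.
By the principle of mathematical induction, the result holds for all m ≥ 1.

v_m = -2·3^(m - 1) - 7^m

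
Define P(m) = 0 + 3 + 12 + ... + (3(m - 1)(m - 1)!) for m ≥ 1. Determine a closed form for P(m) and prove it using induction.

P(m) = 3m! - 3

We claim P(m) = 3m! - 3 for all m ≥ 1.
For the base case m = 1: P(1) = 0, and the closed form gives 0. They agree.
For the inductive step, assume it holds for an arbitrary i ≥ 1, so P(i) = 3i! - 3.
Then P(i+1) = P(i) + (3i·i!) = (3i! - 3) + (3i·i!).
Simplifying, P(i+1) = 3(i+1)! - 3,
which is the closed form with m = i+1.
By the principle of mathematical induction, the result holds for all m ≥ 1.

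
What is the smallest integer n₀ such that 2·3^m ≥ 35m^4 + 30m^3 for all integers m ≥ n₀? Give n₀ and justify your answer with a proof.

n₀ = 12

At m = 11: 354294 < 552365, so the inequality fails and n₀ ≥ 12. We prove 2·3^m ≥ 35m^4 + 30m^3 for all m ≥ 12.
For the base case m = 12: 2·3^m = 1062882 and 35m^4 + 30m^3 = 777600, so 1062882 ≥ 777600.
Inductive step: assume the claim holds for m = p, so 2·3^p ≥ 35p^4 + 30p^3.
Then 2·3^(p + 1) = 3·(2·3^p) ≥ 3·(35p^4 + 30p^3).
Also, for p ≥ 12 we have 3·(35p^4 + 30p^3) ≥ 35(p+1)^4 + 30(p+1)^3, since 3·(35p^4 + 30p^3) − (35(p+1)^4 + 30(p+1)^3) = 70p^4 - 80p^3 - 300p^2 - 230p - 65, which is nonnegative for all p ≥ 12.
Combining, 2·3^(p + 1) ≥ 35(p+1)^4 + 30(p+1)^3.
By induction, the statement is established for all m ≥ 12.
Hence the smallest such n₀ is 12.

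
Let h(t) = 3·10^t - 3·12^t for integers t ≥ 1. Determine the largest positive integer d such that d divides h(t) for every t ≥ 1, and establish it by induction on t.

Computing the first values: h(1) = -6 and h(2) = -132; gcd(-6, -132) = 6, so d ≤ 6.
We prove 6 | 3·10^t - 3·12^t for all t ≥ 1 by induction on t.
For the base case t = 1: h(1) = -6 = 6·(-1), so 6 | h(1).
For the inductive step, assume it holds for an arbitrary j ≥ 1, i.e. 6 | h(j). Then
h(j+1) − 12·h(j) = (3·10^(j+1) - 3·12^(j+1)) − 12·(3·10^j - 3·12^j) = (3)·10^j·(10 − 12) = (-6)·10^j. Since 6 | h(j) by the inductive hypothesis, 6 | 12·h(j); and 6 | -6 since -6 = 6·-1. Therefore 6 | h(j+1).
By induction, the statement is established for all t ≥ 1.
Therefore the largest such d is 6.

d = 6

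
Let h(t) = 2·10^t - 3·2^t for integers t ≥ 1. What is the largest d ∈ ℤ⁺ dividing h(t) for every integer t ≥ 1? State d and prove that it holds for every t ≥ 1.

Computing the first values: h(1) = 14 and h(2) = 188; gcd(14, 188) = 2, so d ≤ 2.
We prove 2 | 2·10^t - 3·2^t for all t ≥ 1 by induction on t.
Base step (t = 1): h(1) = 14 = 2·(7), so 2 | h(1).
Inductive step: assume the claim holds for t = r, i.e. 2 | h(r). Then
h(r+1) − 10·h(r) = (2·10^(r+1) - 3·2^(r+1)) − 10·(2·10^r - 3·2^r) = (-3)·2^r·(2 − 10) = (24)·2^r. Since 2 | h(r) by the inductive hypothesis, 2 | 10·h(r); and 2 | 24 since 24 = 2·12. Therefore 2 | h(r+1).
Hence, by induction on t, the claim holds for every t ≥ 1.
Therefore the largest such d is 2.

d = 2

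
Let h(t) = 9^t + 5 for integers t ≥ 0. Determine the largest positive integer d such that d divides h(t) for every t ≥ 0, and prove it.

d = 2

Computing the first values: h(0) = 6 and h(1) = 14; gcd(6, 14) = 2, so d ≤ 2.
We prove 2 | 9^t + 5 for all t ≥ 0 by induction on t.
Base step (t = 0): h(0) = 6 = 2·(3), so 2 | h(0).
Suppose the result is true for t = p, i.e. 2 | h(p). Then
h(p+1) = 9^(p+1) + 5 = 9·(9^p + 5) - 40 = 9·h(p) - 40. The first term is divisible by 2 by the inductive hypothesis, and -40 is divisible by 2. Hence 2 | h(p+1).
By induction, the statement is established for all t ≥ 0.
Therefore the largest such d is 2.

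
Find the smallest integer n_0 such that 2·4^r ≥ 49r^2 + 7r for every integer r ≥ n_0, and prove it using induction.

At r = 4: 512 < 812, so the inequality fails and n_0 ≥ 5. We prove 2·4^r ≥ 49r^2 + 7r for all r ≥ 5.
For the base case r = 5: 2·4^r = 2048 and 49r^2 + 7r = 1260, so 2048 ≥ 1260.
Inductive step: assume the claim holds for r = j, so 2·4^j ≥ 49j^2 + 7j.
Then 2·4^(j + 1) = 4·(2·4^j) ≥ 4·(49j^2 + 7j).
Also, for j ≥ 5 we have 4·(49j^2 + 7j) ≥ 49(j+1)^2 + 7(j+1), since 4·(49j^2 + 7j) − (49(j+1)^2 + 7(j+1)) = 147j^2 - 77j - 56, which is nonnegative for all j ≥ 5.
Combining, 2·4^(j + 1) ≥ 49(j+1)^2 + 7(j+1).
Hence, by induction on r, the claim holds for every r ≥ 5.
Hence the smallest such n_0 is 5.

n_0 = 5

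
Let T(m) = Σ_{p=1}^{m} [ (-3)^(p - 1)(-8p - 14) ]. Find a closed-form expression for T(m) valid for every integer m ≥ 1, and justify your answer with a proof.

T(m) = 2(-3)^m(m + 2) - 4

We claim T(m) = 2(-3)^m(m + 2) - 4 for all m ≥ 1.
When m = 1: T(1) = -22, and the closed form gives -22. They agree.
Inductive step: suppose the statement holds for some p ≥ 1, so T(p) = 2(-3)^p(p + 2) - 4.
Then T(p+1) = T(p) + ((-3)^p(-8p - 22)) = (2(-3)^p(p + 2) - 4) + ((-3)^p(-8p - 22)).
Simplifying, T(p+1) = -6(-3)^p·p - 18(-3)^p - 4 = 2(-3)^(p+1)((p+1) + 2) - 4,
which is the closed form with m = p+1.
This completes the induction.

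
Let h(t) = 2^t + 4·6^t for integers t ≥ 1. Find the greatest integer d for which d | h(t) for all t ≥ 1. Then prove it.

d = 2

Computing the first values: h(1) = 26 and h(2) = 148; gcd(26, 148) = 2, so d ≤ 2.
We prove 2 | 2^t + 4·6^t for all t ≥ 1 by induction on t.
Base step (t = 1): h(1) = 26 = 2·(13), so 2 | h(1).
Inductive step: suppose the statement holds for some k ≥ 1, i.e. 2 | h(k). Then
h(k+1) − 6·h(k) = (2^(k+1) + 4·6^(k+1)) − 6·(2^k + 4·6^k) = (1)·2^k·(2 − 6) = (-4)·2^k. Since 2 | h(k) by the inductive hypothesis, 2 | 6·h(k); and 2 | -4 since -4 = 2·-2. Therefore 2 | h(k+1).
By induction, the statement is established for all t ≥ 1.
Therefore the largest such d is 2.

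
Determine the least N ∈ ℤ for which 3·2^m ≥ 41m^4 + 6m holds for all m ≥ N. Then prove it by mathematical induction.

At m = 21: 6291456 < 7973847, so the inequality fails and N ≥ 22. We prove 3·2^m ≥ 41m^4 + 6m for all m ≥ 22.
For the base case m = 22: 3·2^m = 12582912 and 41m^4 + 6m = 9604628, so 12582912 ≥ 9604628.
Suppose the result is true for m = i, so 3·2^i ≥ 41i^4 + 6i.
Then 3·2^(i + 1) = 2·(3·2^i) ≥ 2·(41i^4 + 6i).
Also, for i ≥ 22 we have 2·(41i^4 + 6i) ≥ 41(i+1)^4 + 6(i+1), since 2·(41i^4 + 6i) − (41(i+1)^4 + 6(i+1)) = 41i^4 - 164i^3 - 246i^2 - 158i - 47, which is nonnegative for all i ≥ 22.
Combining, 3·2^(i + 1) ≥ 41(i+1)^4 + 6(i+1).
Hence, by induction on m, the claim holds for every m ≥ 22.
Hence the smallest such N is 22.

N = 22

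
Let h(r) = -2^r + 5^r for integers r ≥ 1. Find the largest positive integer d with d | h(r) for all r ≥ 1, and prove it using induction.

d = 3

Computing the first values: h(1) = 3 and h(2) = 21; gcd(3, 21) = 3, so d ≤ 3.
We prove 3 | -2^r + 5^r for all r ≥ 1 by induction on r.
Base case (r = 1): h(1) = 3 = 3·(1), so 3 | h(1).
Inductive step: suppose the statement holds for some m ≥ 1, i.e. 3 | h(m). Then
5^{m+1} − 2^{m+1} = 5·5^m − 2·2^m = 5·(5^m − 2^m) + (3)·2^m. The first term is divisible by 3 by the inductive hypothesis, and the second term (3)·2^m is divisible by 3 since 3 | 3. Hence 3 | h(m+1).
This completes the induction.
Therefore the largest such d is 3.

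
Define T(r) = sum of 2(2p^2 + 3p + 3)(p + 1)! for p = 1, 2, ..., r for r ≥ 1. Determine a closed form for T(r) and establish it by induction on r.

T(r) = (4r + 2)(r + 2)! - 4

We claim T(r) = (4r + 2)(r + 2)! - 4 for all r ≥ 1.
Base case (r = 1): T(1) = 32, and the closed form gives 32. They agree.
For the inductive step, assume it holds for an arbitrary p ≥ 1, so T(p) = (4p + 2)(p + 2)! - 4.
Then T(p+1) = T(p) + (2(2p^2 + 7p + 8)(p + 2)!) = ((4p + 2)(p + 2)! - 4) + (2(2p^2 + 7p + 8)(p + 2)!).
Simplifying, T(p+1) = (4(p+1) + 2)((p+1) + 2)! - 4,
which is the closed form with r = p+1.
Hence, by induction on r, the claim holds for every r ≥ 1.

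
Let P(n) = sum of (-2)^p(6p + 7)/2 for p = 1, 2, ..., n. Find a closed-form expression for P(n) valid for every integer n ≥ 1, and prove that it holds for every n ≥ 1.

P(n) = (-2)^n(2n + 3) - 3

We claim P(n) = (-2)^n(2n + 3) - 3 for all n ≥ 1.
Base step (n = 1): P(1) = -13, and the closed form gives -13. They agree.
For the inductive step, assume it holds for an arbitrary p ≥ 1, so P(p) = (-2)^p(2p + 3) - 3.
Then P(p+1) = P(p) + ((-2)^p(-6p - 13)) = ((-2)^p(2p + 3) - 3) + ((-2)^p(-6p - 13)).
Simplifying, P(p+1) = -4(-2)^p·p - 10(-2)^p - 3 = (-2)^(p+1)(2(p+1) + 3) - 3,
which is the closed form with n = p+1.
By the principle of mathematical induction, the result holds for all n ≥ 1.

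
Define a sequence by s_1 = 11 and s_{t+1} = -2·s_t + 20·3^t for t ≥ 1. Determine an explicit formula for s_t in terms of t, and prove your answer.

s_t = -(-2)^(t - 1) + 4·3^t

Computing the first terms: s_1 = 11, s_2 = 38, s_3 = 104. This suggests s_t = -(-2)^(t - 1) + 4·3^t.
Base step (t = 1): the formula gives 11 = 11 = s_1.
Inductive step: suppose the statement holds for some k ≥ 1, so s_k = -(-2)^(k - 1) + 4·3^k.
Then s_{k+1} = -2·s_k + 20·3^k = -2·(-(-2)^(k - 1) + 4·3^k) + 20·3^k = -(-2)^k + 4·3^(k + 1) = -(-2)^((k+1) - 1) + 4·3^(k+1),
which is the claimed formula at t = k+1.
By the principle of mathematical induction, the result holds for all t ≥ 1.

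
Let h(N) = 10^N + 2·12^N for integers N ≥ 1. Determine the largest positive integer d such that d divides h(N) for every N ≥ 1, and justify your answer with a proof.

Computing the first values: h(1) = 34 and h(2) = 388; gcd(34, 388) = 2, so d ≤ 2.
We prove 2 | 10^N + 2·12^N for all N ≥ 1 by induction on N.
When N = 1: h(1) = 34 = 2·(17), so 2 | h(1).
Inductive step: suppose the statement holds for some m ≥ 1, i.e. 2 | h(m). Then
h(m+1) − 12·h(m) = (10^(m+1) + 2·12^(m+1)) − 12·(10^m + 2·12^m) = (1)·10^m·(10 − 12) = (-2)·10^m. Since 2 | h(m) by the inductive hypothesis, 2 | 12·h(m); and 2 | -2 since -2 = 2·-1. Therefore 2 | h(m+1).
By the principle of mathematical induction, the result holds for all N ≥ 1.
Therefore the largest such d is 2.

d = 2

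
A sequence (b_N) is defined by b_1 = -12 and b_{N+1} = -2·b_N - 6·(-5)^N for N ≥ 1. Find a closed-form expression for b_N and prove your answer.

Computing the first terms: b_1 = -12, b_2 = 54, b_3 = -258. This suggests b_N = (-2)^N + 2(-5)^N.
When N = 1: the formula gives -12 = -12 = b_1.
For the inductive step, assume it holds for an arbitrary p ≥ 1, so b_p = (-2)^p + 2(-5)^p.
Then b_{p+1} = -2·b_p - 6·(-5)^p = -2·((-2)^p + 2(-5)^p) - 6·(-5)^p = (-2)^(p + 1) + 2(-5)^(p + 1),
which is the claimed formula at N = p+1.
This completes the induction.

b_N = (-2)^N + 2(-5)^N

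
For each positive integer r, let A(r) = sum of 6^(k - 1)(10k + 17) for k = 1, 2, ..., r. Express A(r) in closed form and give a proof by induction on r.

A(r) = 6^r(2r + 3) - 3

We claim A(r) = 6^r(2r + 3) - 3 for all r ≥ 1.
Base step (r = 1): A(1) = 27, and the closed form gives 27. They agree.
Suppose the result is true for r = k, so A(k) = 6^k(2k + 3) - 3.
Then A(k+1) = A(k) + (6^k(10k + 27)) = (6^k(2k + 3) - 3) + (6^k(10k + 27)).
Simplifying, A(k+1) = 12·6^k·k + 30·6^k - 3 = 6^(k+1)(2(k+1) + 3) - 3,
which is the closed form with r = k+1.
Hence, by induction on r, the claim holds for every r ≥ 1.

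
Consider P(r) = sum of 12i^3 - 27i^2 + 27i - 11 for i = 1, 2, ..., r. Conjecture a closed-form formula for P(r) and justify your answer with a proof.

We claim P(r) = r(3r^3 - 3r^2 + 3r - 2) for all r ≥ 1.
When r = 1: P(1) = 1, and the closed form gives 1. They agree.
For the inductive step, assume it holds for an arbitrary i ≥ 1, so P(i) = i(3i^3 - 3i^2 + 3i - 2).
Then P(i+1) = P(i) + (12i^3 + 9i^2 + 9i + 1) = (i(3i^3 - 3i^2 + 3i - 2)) + (12i^3 + 9i^2 + 9i + 1).
Simplifying, P(i+1) = (i + 1)(3i^3 + 6i^2 + 6i + 1) = (i+1)(3(i+1)^3 - 3(i+1)^2 + 3(i+1) - 2),
which is the closed form with r = i+1.
Hence, by induction on r, the claim holds for every r ≥ 1.

P(r) = r(3r^3 - 3r^2 + 3r - 2)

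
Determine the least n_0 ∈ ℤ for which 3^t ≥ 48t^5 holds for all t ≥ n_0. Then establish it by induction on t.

n_0 = 17

At t = 16: 43046721 < 50331648, so the inequality fails and n_0 ≥ 17. We prove 3^t ≥ 48t^5 for all t ≥ 17.
Base case (t = 17): 3^t = 129140163 and 48t^5 = 68153136, so 129140163 ≥ 68153136.
Suppose the result is true for t = k, so 3^k ≥ 48k^5.
Then 3^(k + 1) = 3·(3^k) ≥ 3·(48k^5).
Also, for k ≥ 17 we have 3·(48k^5) ≥ 48(k+1)^5, since 3 ≥ (1 + 1/k)^5 for all k ≥ 17.
Combining, 3^(k + 1) ≥ 48(k+1)^5.
Hence, by induction on t, the claim holds for every t ≥ 17.
Hence the smallest such n_0 is 17.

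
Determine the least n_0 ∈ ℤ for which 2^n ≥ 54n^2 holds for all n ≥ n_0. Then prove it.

At n = 13: 8192 < 9126, so the inequality fails and n_0 ≥ 14. We prove 2^n ≥ 54n^2 for all n ≥ 14.
Base case (n = 14): 2^n = 16384 and 54n^2 = 10584, so 16384 ≥ 10584.
For the inductive step, assume it holds for an arbitrary i ≥ 14, so 2^i ≥ 54i^2.
Then 2^(i + 1) = 2·(2^i) ≥ 2·(54i^2).
Also, for i ≥ 14 we have 2·(54i^2) ≥ 54(i+1)^2, since 2 ≥ (1 + 1/i)^2 for all i ≥ 14.
Combining, 2^(i + 1) ≥ 54(i+1)^2.
By induction, the statement is established for all n ≥ 14.
Hence the smallest such n_0 is 14.

n_0 = 14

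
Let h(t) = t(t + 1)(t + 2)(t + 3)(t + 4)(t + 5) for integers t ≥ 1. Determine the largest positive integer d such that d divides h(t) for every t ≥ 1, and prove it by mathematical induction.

d = 720

Computing the first values: h(1) = 720 and h(2) = 5040; gcd(720, 5040) = 720, so d ≤ 720.
We prove 720 | t(t + 1)(t + 2)(t + 3)(t + 4)(t + 5) for all t ≥ 1 by induction on t.
Base step (t = 1): h(1) = 720 = 720·(1), so 720 | h(1).
Inductive step: assume the claim holds for t = k, i.e. 720 | h(k). Then
h(k+1) − h(k) = (k+1)·(k+2)·(k+3)·(k+4)·(k+5)·(k+6) − k·(k+1)·(k+2)·(k+3)·(k+4)·(k+5) = (k+1)·(k+2)·(k+3)·(k+4)·(k+5)·[(k+6) − k] = 6·(k+1)·(k+2)·(k+3)·(k+4)·(k+5). The product of 5 consecutive integers is divisible by (5)! = 120, so h(k+1) − h(k) is divisible by 6·120 = 720. By the inductive hypothesis 720 | h(k), hence 720 | h(k+1).
By induction, the statement is established for all t ≥ 1.
Therefore the largest such d is 720.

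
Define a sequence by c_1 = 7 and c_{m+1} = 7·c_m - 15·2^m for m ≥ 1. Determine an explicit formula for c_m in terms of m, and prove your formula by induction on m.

Computing the first terms: c_1 = 7, c_2 = 19, c_3 = 73. This suggests c_m = 3·2^m + 7^(m - 1).
Base step (m = 1): the formula gives 7 = 7 = c_1.
For the inductive step, assume it holds for an arbitrary k ≥ 1, so c_k = 3·2^k + 7^(k - 1).
Then c_{k+1} = 7·c_k - 15·2^k = 7·(3·2^k + 7^(k - 1)) - 15·2^k = 3·2^(k + 1) + 7^k = 3·2^(k+1) + 7^((k+1) - 1),
which is the claimed formula at m = k+1.
By the principle of mathematical induction, the result holds for all m ≥ 1.

c_m = 3·2^m + 7^(m - 1)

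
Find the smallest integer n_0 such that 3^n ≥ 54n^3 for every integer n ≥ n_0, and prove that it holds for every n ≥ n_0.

n_0 = 10

At n = 9: 19683 < 39366, so the inequality fails and n_0 ≥ 10. We prove 3^n ≥ 54n^3 for all n ≥ 10.
Base step (n = 10): 3^n = 59049 and 54n^3 = 54000, so 59049 ≥ 54000.
For the inductive step, assume it holds for an arbitrary r ≥ 10, so 3^r ≥ 54r^3.
Then 3^(r + 1) = 3·(3^r) ≥ 3·(54r^3).
Also, for r ≥ 10 we have 3·(54r^3) ≥ 54(r+1)^3, since 3 ≥ (1 + 1/r)^3 for all r ≥ 10.
Combining, 3^(r + 1) ≥ 54(r+1)^3.
By induction, the statement is established for all n ≥ 10.
Hence the smallest such n_0 is 10.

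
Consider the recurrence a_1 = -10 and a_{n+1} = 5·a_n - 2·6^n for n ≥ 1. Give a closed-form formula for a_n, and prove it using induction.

Computing the first terms: a_1 = -10, a_2 = -62, a_3 = -382. This suggests a_n = 2·5^(n - 1) - 2·6^n.
Base step (n = 1): the formula gives -10 = -10 = a_1.
Inductive step: suppose the statement holds for some m ≥ 1, so a_m = 2·5^(m - 1) - 2·6^m.
Then a_{m+1} = 5·a_m - 2·6^m = 5·(2·5^(m - 1) - 2·6^m) - 2·6^m = 2·5^m - 2·6^(m + 1) = 2·5^((m+1) - 1) - 2·6^(m+1),
which is the claimed formula at n = m+1.
By the principle of mathematical induction, the result holds for all n ≥ 1.

a_n = 2·5^(n - 1) - 2·6^n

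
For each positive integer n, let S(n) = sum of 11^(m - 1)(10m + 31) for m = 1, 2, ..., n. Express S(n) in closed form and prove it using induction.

S(n) = 11^n(n + 3) - 3

We claim S(n) = 11^n(n + 3) - 3 for all n ≥ 1.
For the base case n = 1: S(1) = 41, and the closed form gives 41. They agree.
Inductive step: assume the claim holds for n = m, so S(m) = 11^m(m + 3) - 3.
Then S(m+1) = S(m) + (11^m(10m + 41)) = (11^m(m + 3) - 3) + (11^m(10m + 41)).
Simplifying, S(m+1) = 11·11^m·m + 44·11^m - 3 = 11^(m+1)((m+1) + 3) - 3,
which is the closed form with n = m+1.
By induction, the statement is established for all n ≥ 1.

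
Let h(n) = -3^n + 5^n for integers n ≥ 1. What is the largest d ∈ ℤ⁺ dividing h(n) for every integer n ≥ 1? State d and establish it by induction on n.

Computing the first values: h(1) = 2 and h(2) = 16; gcd(2, 16) = 2, so d ≤ 2.
We prove 2 | -3^n + 5^n for all n ≥ 1 by induction on n.
Base case (n = 1): h(1) = 2 = 2·(1), so 2 | h(1).
For the inductive step, assume it holds for an arbitrary r ≥ 1, i.e. 2 | h(r). Then
5^{r+1} − 3^{r+1} = 5·5^r − 3·3^r = 5·(5^r − 3^r) + (2)·3^r. The first term is divisible by 2 by the inductive hypothesis, and the second term (2)·3^r is divisible by 2 since 2 | 2. Hence 2 | h(r+1).
By the principle of mathematical induction, the result holds for all n ≥ 1.
Therefore the largest such d is 2.

d = 2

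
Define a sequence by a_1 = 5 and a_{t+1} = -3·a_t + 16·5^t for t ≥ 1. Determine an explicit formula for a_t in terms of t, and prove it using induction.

a_t = -5(-3)^(t - 1) + 2·5^t

Computing the first terms: a_1 = 5, a_2 = 65, a_3 = 205. This suggests a_t = -5(-3)^(t - 1) + 2·5^t.
Base step (t = 1): the formula gives 5 = 5 = a_1.
Suppose the result is true for t = j, so a_j = -5(-3)^(j - 1) + 2·5^j.
Then a_{j+1} = -3·a_j + 16·5^j = -3·(-5(-3)^(j - 1) + 2·5^j) + 16·5^j = -5(-3)^j + 2·5^(j + 1) = -5(-3)^((j+1) - 1) + 2·5^(j+1),
which is the claimed formula at t = j+1.
By the principle of mathematical induction, the result holds for all t ≥ 1.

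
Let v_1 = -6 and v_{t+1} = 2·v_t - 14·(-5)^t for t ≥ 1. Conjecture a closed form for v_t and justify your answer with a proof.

Computing the first terms: v_1 = -6, v_2 = 58, v_3 = -234. This suggests v_t = 2(-5)^t + 2^(t + 1).
When t = 1: the formula gives -6 = -6 = v_1.
Suppose the result is true for t = p, so v_p = 2(-5)^p + 2^(p + 1).
Then v_{p+1} = 2·v_p - 14·(-5)^p = 2·(2(-5)^p + 2^(p + 1)) - 14·(-5)^p = 2(-5)^(p + 1) + 2^(p + 2) = 2(-5)^(p+1) + 2^((p+1) + 1),
which is the claimed formula at t = p+1.
By the principle of mathematical induction, the result holds for all t ≥ 1.

v_t = 2(-5)^t + 2^(t + 1)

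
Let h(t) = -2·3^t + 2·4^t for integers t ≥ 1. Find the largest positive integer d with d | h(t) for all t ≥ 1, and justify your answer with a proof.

d = 2

Computing the first values: h(1) = 2 and h(2) = 14; gcd(2, 14) = 2, so d ≤ 2.
We prove 2 | -2·3^t + 2·4^t for all t ≥ 1 by induction on t.
For the base case t = 1: h(1) = 2 = 2·(1), so 2 | h(1).
Suppose the result is true for t = p, i.e. 2 | h(p). Then
h(p+1) − 4·h(p) = (-2·3^(p+1) + 2·4^(p+1)) − 4·(-2·3^p + 2·4^p) = (-2)·3^p·(3 − 4) = (2)·3^p. Since 2 | h(p) by the inductive hypothesis, 2 | 4·h(p); and 2 | 2 since 2 = 2·1. Therefore 2 | h(p+1).
Hence, by induction on t, the claim holds for every t ≥ 1.
Therefore the largest such d is 2.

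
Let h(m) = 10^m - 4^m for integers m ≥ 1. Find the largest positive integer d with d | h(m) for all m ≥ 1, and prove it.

Computing the first values: h(1) = 6 and h(2) = 84; gcd(6, 84) = 6, so d ≤ 6.
We prove 6 | 10^m - 4^m for all m ≥ 1 by induction on m.
For the base case m = 1: h(1) = 6 = 6·(1), so 6 | h(1).
Suppose the result is true for m = i, i.e. 6 | h(i). Then
10^{i+1} − 4^{i+1} = 10·10^i − 4·4^i = 10·(10^i − 4^i) + (6)·4^i. The first term is divisible by 6 by the inductive hypothesis, and the second term (6)·4^i is divisible by 6 since 6 | 6. Hence 6 | h(i+1).
By the principle of mathematical induction, the result holds for all m ≥ 1.
Therefore the largest such d is 6.

d = 6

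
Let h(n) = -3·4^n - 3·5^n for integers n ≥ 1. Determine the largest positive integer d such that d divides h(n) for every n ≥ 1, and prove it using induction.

Computing the first values: h(1) = -27 and h(2) = -123; gcd(-27, -123) = 3, so d ≤ 3.
We prove 3 | -3·4^n - 3·5^n for all n ≥ 1 by induction on n.
When n = 1: h(1) = -27 = 3·(-9), so 3 | h(1).
Inductive step: suppose the statement holds for some i ≥ 1, i.e. 3 | h(i). Then
h(i+1) − 5·h(i) = (-3·4^(i+1) - 3·5^(i+1)) − 5·(-3·4^i - 3·5^i) = (-3)·4^i·(4 − 5) = (3)·4^i. Since 3 | h(i) by the inductive hypothesis, 3 | 5·h(i); and 3 | 3 since 3 = 3·1. Therefore 3 | h(i+1).
By the principle of mathematical induction, the result holds for all n ≥ 1.
Therefore the largest such d is 3.

d = 3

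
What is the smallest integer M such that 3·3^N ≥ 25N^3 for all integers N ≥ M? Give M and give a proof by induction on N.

M = 8

At N = 7: 6561 < 8575, so the inequality fails and M ≥ 8. We prove 3·3^N ≥ 25N^3 for all N ≥ 8.
For the base case N = 8: 3·3^N = 19683 and 25N^3 = 12800, so 19683 ≥ 12800.
Inductive step: assume the claim holds for N = r, so 3·3^r ≥ 25r^3.
Then 3·3^(r + 1) = 3·(3·3^r) ≥ 3·(25r^3).
Also, for r ≥ 8 we have 3·(25r^3) ≥ 25(r+1)^3, since 3 ≥ (1 + 1/r)^3 for all r ≥ 8.
Combining, 3·3^(r + 1) ≥ 25(r+1)^3.
This completes the induction.
Hence the smallest such M is 8.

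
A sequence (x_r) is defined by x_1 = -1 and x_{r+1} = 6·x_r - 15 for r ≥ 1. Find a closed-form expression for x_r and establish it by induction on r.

x_r = -4·6^(r - 1) + 3

Computing the first terms: x_1 = -1, x_2 = -21, x_3 = -141. This suggests x_r = -4·6^(r - 1) + 3.
When r = 1: the formula gives -1 = -1 = x_1.
Suppose the result is true for r = j, so x_j = -4·6^(j - 1) + 3.
Then x_{j+1} = 6·x_j - 15 = 6·(-4·6^(j - 1) + 3) - 15 = -4·6^j + 3 = -4·6^((j+1) - 1) + 3,
which is the claimed formula at r = j+1.
By induction, the statement is established for all r ≥ 1.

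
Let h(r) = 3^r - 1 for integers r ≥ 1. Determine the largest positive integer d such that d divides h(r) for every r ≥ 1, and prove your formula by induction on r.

Computing the first values: h(1) = 2 and h(2) = 8; gcd(2, 8) = 2, so d ≤ 2.
We prove 2 | 3^r - 1 for all r ≥ 1 by induction on r.
When r = 1: h(1) = 2 = 2·(1), so 2 | h(1).
Inductive step: assume the claim holds for r = k, i.e. 2 | h(k). Then
3^{k+1} − 1^{k+1} = 3·3^k − 1·1^k = 3·(3^k − 1^k) + (2)·1^k. The first term is divisible by 2 by the inductive hypothesis, and the second term (2)·1^k is divisible by 2 since 2 | 2. Hence 2 | h(k+1).
By induction, the statement is established for all r ≥ 1.
Therefore the largest such d is 2.

d = 2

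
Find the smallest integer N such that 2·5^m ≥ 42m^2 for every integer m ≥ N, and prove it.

At m = 3: 250 < 378, so the inequality fails and N ≥ 4. We prove 2·5^m ≥ 42m^2 for all m ≥ 4.
For the base case m = 4: 2·5^m = 1250 and 42m^2 = 672, so 1250 ≥ 672.
Inductive step: suppose the statement holds for some i ≥ 4, so 2·5^i ≥ 42i^2.
Then 2·5^(i + 1) = 5·(2·5^i) ≥ 5·(42i^2).
Also, for i ≥ 4 we have 5·(42i^2) ≥ 42(i+1)^2, since 5 ≥ (1 + 1/i)^2 for all i ≥ 4.
Combining, 2·5^(i + 1) ≥ 42(i+1)^2.
By the principle of mathematical induction, the result holds for all m ≥ 4.
Hence the smallest such N is 4.

N = 4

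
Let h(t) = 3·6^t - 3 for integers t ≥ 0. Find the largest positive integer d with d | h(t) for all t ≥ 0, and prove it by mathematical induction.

d = 15

Computing the first values: h(0) = 0 and h(1) = 15; gcd(0, 15) = 15, so d ≤ 15.
We prove 15 | 3·6^t - 3 for all t ≥ 0 by induction on t.
When t = 0: h(0) = 0 = 15·(0), so 15 | h(0).
Suppose the result is true for t = p, i.e. 15 | h(p). Then
h(p+1) = 3·6^(p+1) - 3 = 6·(3·6^p - 3) + 15 = 6·h(p) + 15. The first term is divisible by 15 by the inductive hypothesis, and 15 is divisible by 15. Hence 15 | h(p+1).
Hence, by induction on t, the claim holds for every t ≥ 0.
Therefore the largest such d is 15.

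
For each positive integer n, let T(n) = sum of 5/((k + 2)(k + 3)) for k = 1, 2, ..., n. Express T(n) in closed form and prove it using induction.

T(n) = 5n/(3(n + 3))

We claim T(n) = 5n/(3(n + 3)) for all n ≥ 1.
When n = 1: T(1) = 5/12, and the closed form gives 5/12. They agree.
Inductive step: suppose the statement holds for some k ≥ 1, so T(k) = 5k/(3(k + 3)).
Then T(k+1) = T(k) + (5/((k + 3)(k + 4))) = (5k/(3(k + 3))) + (5/((k + 3)(k + 4))).
Simplifying, T(k+1) = 5(k + 1)/(3(k + 4)) = 5(k+1)/(3((k+1) + 3)),
which is the closed form with n = k+1.
By the principle of mathematical induction, the result holds for all n ≥ 1.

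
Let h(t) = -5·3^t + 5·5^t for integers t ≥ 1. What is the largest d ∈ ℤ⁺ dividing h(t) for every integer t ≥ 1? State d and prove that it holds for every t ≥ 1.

Computing the first values: h(1) = 10 and h(2) = 80; gcd(10, 80) = 10, so d ≤ 10.
We prove 10 | -5·3^t + 5·5^t for all t ≥ 1 by induction on t.
Base case (t = 1): h(1) = 10 = 10·(1), so 10 | h(1).
For the inductive step, assume it holds for an arbitrary k ≥ 1, i.e. 10 | h(k). Then
h(k+1) − 5·h(k) = (-5·3^(k+1) + 5·5^(k+1)) − 5·(-5·3^k + 5·5^k) = (-5)·3^k·(3 − 5) = (10)·3^k. Since 10 | h(k) by the inductive hypothesis, 10 | 5·h(k); and 10 | 10 since 10 = 10·1. Therefore 10 | h(k+1).
By the principle of mathematical induction, the result holds for all t ≥ 1.
Therefore the largest such d is 10.

d = 10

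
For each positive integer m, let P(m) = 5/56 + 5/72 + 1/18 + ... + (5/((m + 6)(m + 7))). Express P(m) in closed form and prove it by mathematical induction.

P(m) = 5m/(7(m + 7))

We claim P(m) = 5m/(7(m + 7)) for all m ≥ 1.
Base step (m = 1): P(1) = 5/56, and the closed form gives 5/56. They agree.
Inductive step: assume the claim holds for m = r, so P(r) = 5r/(7(r + 7)).
Then P(r+1) = P(r) + (5/((r + 7)(r + 8))) = (5r/(7(r + 7))) + (5/((r + 7)(r + 8))).
Simplifying, P(r+1) = 5(r + 1)/(7(r + 8)) = 5(r+1)/(7((r+1) + 7)),
which is the closed form with m = r+1.
This completes the induction.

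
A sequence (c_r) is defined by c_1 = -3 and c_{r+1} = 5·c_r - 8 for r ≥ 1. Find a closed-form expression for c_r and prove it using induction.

Computing the first terms: c_1 = -3, c_2 = -23, c_3 = -123. This suggests c_r = -5^r + 2.
For the base case r = 1: the formula gives -3 = -3 = c_1.
Suppose the result is true for r = i, so c_i = -5^i + 2.
Then c_{i+1} = 5·c_i - 8 = 5·(-5^i + 2) - 8 = -5^(i + 1) + 2,
which is the claimed formula at r = i+1.
By induction, the statement is established for all r ≥ 1.

c_r = -5^r + 2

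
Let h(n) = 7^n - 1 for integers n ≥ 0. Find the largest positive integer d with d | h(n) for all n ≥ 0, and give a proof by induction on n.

d = 6

Computing the first values: h(0) = 0 and h(1) = 6; gcd(0, 6) = 6, so d ≤ 6.
We prove 6 | 7^n - 1 for all n ≥ 0 by induction on n.
For the base case n = 0: h(0) = 0 = 6·(0), so 6 | h(0).
Suppose the result is true for n = r, i.e. 6 | h(r). Then
h(r+1) = 7^(r+1) - 1 = 7·(7^r - 1) + 6 = 7·h(r) + 6. The first term is divisible by 6 by the inductive hypothesis, and 6 is divisible by 6. Hence 6 | h(r+1).
This completes the induction.
Therefore the largest such d is 6.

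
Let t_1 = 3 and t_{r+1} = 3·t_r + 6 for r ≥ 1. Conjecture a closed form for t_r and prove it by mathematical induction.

t_r = 2·3^r - 3

Computing the first terms: t_1 = 3, t_2 = 15, t_3 = 51. This suggests t_r = 2·3^r - 3.
Base step (r = 1): the formula gives 3 = 3 = t_1.
For the inductive step, assume it holds for an arbitrary k ≥ 1, so t_k = 2·3^k - 3.
Then t_{k+1} = 3·t_k + 6 = 3·(2·3^k - 3) + 6 = 2·3^(k + 1) - 3,
which is the claimed formula at r = k+1.
By induction, the statement is established for all r ≥ 1.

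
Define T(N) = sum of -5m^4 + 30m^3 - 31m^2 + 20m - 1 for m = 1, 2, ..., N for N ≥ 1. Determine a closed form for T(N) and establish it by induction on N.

We claim T(N) = -N(N^4 - 5N^3 - 3N^2 - 2N - 4) for all N ≥ 1.
Base case (N = 1): T(1) = 13, and the closed form gives 13. They agree.
Inductive step: assume the claim holds for N = m, so T(m) = m(-m^4 + 5m^3 + 3m^2 + 2m + 4).
Then T(m+1) = T(m) + (-5m^4 + 10m^3 + 29m^2 + 28m + 13) = (m(-m^4 + 5m^3 + 3m^2 + 2m + 4)) + (-5m^4 + 10m^3 + 29m^2 + 28m + 13).
Simplifying, T(m+1) = -(m + 1)(m^4 - m^3 - 12m^2 - 19m - 13) = -(m+1)((m+1)^4 - 5(m+1)^3 - 3(m+1)^2 - 2(m+1) - 4),
which is the closed form with N = m+1.
Hence, by induction on N, the claim holds for every N ≥ 1.

T(N) = -N(N^4 - 5N^3 - 3N^2 - 2N - 4)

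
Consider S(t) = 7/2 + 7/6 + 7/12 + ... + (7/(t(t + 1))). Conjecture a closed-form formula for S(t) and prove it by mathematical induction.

S(t) = 7t/(t + 1)

We claim S(t) = 7t/(t + 1) for all t ≥ 1.
When t = 1: S(1) = 7/2, and the closed form gives 7/2. They agree.
Inductive step: assume the claim holds for t = i, so S(i) = 7i/(i + 1).
Then S(i+1) = S(i) + (7/((i + 1)(i + 2))) = (7i/(i + 1)) + (7/((i + 1)(i + 2))).
Simplifying, S(i+1) = 7(i + 1)/(i + 2) = 7(i+1)/((i+1) + 1),
which is the closed form with t = i+1.
This completes the induction.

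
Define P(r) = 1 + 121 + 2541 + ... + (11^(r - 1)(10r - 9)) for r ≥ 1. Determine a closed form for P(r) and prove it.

We claim P(r) = 11^r(r - 1) + 1 for all r ≥ 1.
When r = 1: P(1) = 1, and the closed form gives 1. They agree.
Suppose the result is true for r = p, so P(p) = 11^p(p - 1) + 1.
Then P(p+1) = P(p) + (11^p(10p + 1)) = (11^p(p - 1) + 1) + (11^p(10p + 1)).
Simplifying, P(p+1) = 11^(p + 1)p + 1 = 11^(p+1)((p+1) - 1) + 1,
which is the closed form with r = p+1.
By induction, the statement is established for all r ≥ 1.

P(r) = 11^r(r - 1) + 1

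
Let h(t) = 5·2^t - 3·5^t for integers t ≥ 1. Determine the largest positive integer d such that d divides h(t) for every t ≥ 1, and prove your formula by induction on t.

d = 5

Computing the first values: h(1) = -5 and h(2) = -55; gcd(-5, -55) = 5, so d ≤ 5.
We prove 5 | 5·2^t - 3·5^t for all t ≥ 1 by induction on t.
Base case (t = 1): h(1) = -5 = 5·(-1), so 5 | h(1).
Inductive step: suppose the statement holds for some p ≥ 1, i.e. 5 | h(p). Then
h(p+1) − 5·h(p) = (5·2^(p+1) - 3·5^(p+1)) − 5·(5·2^p - 3·5^p) = (5)·2^p·(2 − 5) = (-15)·2^p. Since 5 | h(p) by the inductive hypothesis, 5 | 5·h(p); and 5 | -15 since -15 = 5·-3. Therefore 5 | h(p+1).
Hence, by induction on t, the claim holds for every t ≥ 1.
Therefore the largest such d is 5.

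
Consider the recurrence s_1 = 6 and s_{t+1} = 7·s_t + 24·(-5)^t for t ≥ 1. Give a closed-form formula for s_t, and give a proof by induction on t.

Computing the first terms: s_1 = 6, s_2 = -78, s_3 = 54. This suggests s_t = -2(-5)^t - 4·7^(t - 1).
When t = 1: the formula gives 6 = 6 = s_1.
For the inductive step, assume it holds for an arbitrary j ≥ 1, so s_j = -2(-5)^j - 4·7^(j - 1).
Then s_{j+1} = 7·s_j + 24·(-5)^j = 7·(-2(-5)^j - 4·7^(j - 1)) + 24·(-5)^j = -2(-5)^(j + 1) - 4·7^j = -2(-5)^(j+1) - 4·7^((j+1) - 1),
which is the claimed formula at t = j+1.
Hence, by induction on t, the claim holds for every t ≥ 1.

s_t = -2(-5)^t - 4·7^(t - 1)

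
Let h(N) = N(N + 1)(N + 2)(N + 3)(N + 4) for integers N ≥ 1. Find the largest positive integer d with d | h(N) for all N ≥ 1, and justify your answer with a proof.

Computing the first values: h(1) = 120 and h(2) = 720; gcd(120, 720) = 120, so d ≤ 120.
We prove 120 | N(N + 1)(N + 2)(N + 3)(N + 4) for all N ≥ 1 by induction on N.
For the base case N = 1: h(1) = 120 = 120·(1), so 120 | h(1).
For the inductive step, assume it holds for an arbitrary m ≥ 1, i.e. 120 | h(m). Then
h(m+1) − h(m) = (m+1)·(m+2)·(m+3)·(m+4)·(m+5) − m·(m+1)·(m+2)·(m+3)·(m+4) = (m+1)·(m+2)·(m+3)·(m+4)·[(m+5) − m] = 5·(m+1)·(m+2)·(m+3)·(m+4). The product of 4 consecutive integers is divisible by (4)! = 24, so h(m+1) − h(m) is divisible by 5·24 = 120. By the inductive hypothesis 120 | h(m), hence 120 | h(m+1).
Hence, by induction on N, the claim holds for every N ≥ 1.
Therefore the largest such d is 120.

d = 120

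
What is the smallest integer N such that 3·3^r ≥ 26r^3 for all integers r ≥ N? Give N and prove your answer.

N = 8

At r = 7: 6561 < 8918, so the inequality fails and N ≥ 8. We prove 3·3^r ≥ 26r^3 for all r ≥ 8.
Base case (r = 8): 3·3^r = 19683 and 26r^3 = 13312, so 19683 ≥ 13312.
For the inductive step, assume it holds for an arbitrary k ≥ 8, so 3·3^k ≥ 26k^3.
Then 3·3^(k + 1) = 3·(3·3^k) ≥ 3·(26k^3).
Also, for k ≥ 8 we have 3·(26k^3) ≥ 26(k+1)^3, since 3 ≥ (1 + 1/k)^3 for all k ≥ 8.
Combining, 3·3^(k + 1) ≥ 26(k+1)^3.
This completes the induction.
Hence the smallest such N is 8.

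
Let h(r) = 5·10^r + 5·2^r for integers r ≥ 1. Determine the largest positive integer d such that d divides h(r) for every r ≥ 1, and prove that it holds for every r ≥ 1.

Computing the first values: h(1) = 60 and h(2) = 520; gcd(60, 520) = 20, so d ≤ 20.
We prove 20 | 5·10^r + 5·2^r for all r ≥ 1 by induction on r.
Base step (r = 1): h(1) = 60 = 20·(3), so 20 | h(1).
Inductive step: assume the claim holds for r = p, i.e. 20 | h(p). Then
h(p+1) − 10·h(p) = (5·10^(p+1) + 5·2^(p+1)) − 10·(5·10^p + 5·2^p) = (5)·2^p·(2 − 10) = (-40)·2^p. Since 20 | h(p) by the inductive hypothesis, 20 | 10·h(p); and 20 | -40 since -40 = 20·-2. Therefore 20 | h(p+1).
This completes the induction.
Therefore the largest such d is 20.

d = 20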